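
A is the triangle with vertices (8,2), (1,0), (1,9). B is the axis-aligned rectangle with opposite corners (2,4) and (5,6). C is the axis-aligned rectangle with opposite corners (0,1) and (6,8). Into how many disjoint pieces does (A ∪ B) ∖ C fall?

(A ∪ B) ∖ C splits into 3 disjoint pieces (area 1.75, area 0.5, area 2.5714).

3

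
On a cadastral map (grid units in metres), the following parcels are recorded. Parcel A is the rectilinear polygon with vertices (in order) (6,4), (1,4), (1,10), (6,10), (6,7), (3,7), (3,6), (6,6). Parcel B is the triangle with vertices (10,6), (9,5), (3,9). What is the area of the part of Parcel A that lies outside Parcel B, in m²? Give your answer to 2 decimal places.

25.93

|Parcel A| = 27, |Parcel A∩Parcel B| = 1.0714.
|Parcel A ∖ Parcel B| = |Parcel A| − |Parcel A∩Parcel B| = 27 − 1.0714 = 25.93.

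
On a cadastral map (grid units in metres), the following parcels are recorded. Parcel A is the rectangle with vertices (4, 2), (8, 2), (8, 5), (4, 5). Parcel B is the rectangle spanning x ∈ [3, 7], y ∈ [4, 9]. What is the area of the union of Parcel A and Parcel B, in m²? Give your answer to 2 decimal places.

By inclusion–exclusion:
Individual areas: |Parcel A| = 12, |Parcel B| = 20.
|Parcel A∩Parcel B|: x∈[4,7], y∈[4,5] → 3·1 = 3.
|Parcel A ∪ Parcel B| = 32 − 3 = 29.00.

29.00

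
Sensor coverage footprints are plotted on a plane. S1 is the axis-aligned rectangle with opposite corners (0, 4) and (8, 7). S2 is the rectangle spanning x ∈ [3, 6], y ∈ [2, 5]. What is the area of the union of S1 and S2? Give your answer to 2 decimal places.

By inclusion–exclusion:
Individual areas: |S1| = 24, |S2| = 9.
|S1∩S2|: x∈[3,6], y∈[4,5] → 3·1 = 3.
|S1 ∪ S2| = 33 − 3 = 30.00.

30.00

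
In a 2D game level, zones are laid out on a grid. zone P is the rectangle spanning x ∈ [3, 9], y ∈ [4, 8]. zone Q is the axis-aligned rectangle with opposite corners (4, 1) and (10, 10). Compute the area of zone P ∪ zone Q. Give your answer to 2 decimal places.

58.00

By inclusion–exclusion:
Individual areas: |zone P| = 24, |zone Q| = 54.
|zone P∩zone Q|: x∈[4,9], y∈[4,8] → 5·4 = 20.
|zone P ∪ zone Q| = 78 − 20 = 58.00.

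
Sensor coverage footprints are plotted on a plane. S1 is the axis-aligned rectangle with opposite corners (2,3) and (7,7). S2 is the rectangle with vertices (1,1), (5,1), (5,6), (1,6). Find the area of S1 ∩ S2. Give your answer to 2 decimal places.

|S1∩S2|: x∈[2,5], y∈[3,6] → 3·3 = 9.

9.00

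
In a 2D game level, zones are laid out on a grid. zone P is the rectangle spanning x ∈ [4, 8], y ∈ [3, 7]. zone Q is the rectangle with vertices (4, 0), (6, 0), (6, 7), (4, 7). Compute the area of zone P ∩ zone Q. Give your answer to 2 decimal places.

|zone P∩zone Q|: x∈[4,6], y∈[3,7] → 2·4 = 8.

8.00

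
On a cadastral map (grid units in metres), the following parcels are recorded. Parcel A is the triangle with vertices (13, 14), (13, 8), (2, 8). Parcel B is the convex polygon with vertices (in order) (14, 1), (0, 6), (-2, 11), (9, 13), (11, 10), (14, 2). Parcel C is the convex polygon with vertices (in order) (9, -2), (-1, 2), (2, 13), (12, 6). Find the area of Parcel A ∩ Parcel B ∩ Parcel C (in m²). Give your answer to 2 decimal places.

The intersection is the polygon with vertices (6.015,10.19), (9.143,8), (2,8).
By the shoelace formula its area is 7.82.

7.82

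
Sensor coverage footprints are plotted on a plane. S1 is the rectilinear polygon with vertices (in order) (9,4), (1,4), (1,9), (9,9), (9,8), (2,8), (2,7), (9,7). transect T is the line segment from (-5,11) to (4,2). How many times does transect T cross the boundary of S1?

The segment meets the boundary at (2,4), (1,5).

2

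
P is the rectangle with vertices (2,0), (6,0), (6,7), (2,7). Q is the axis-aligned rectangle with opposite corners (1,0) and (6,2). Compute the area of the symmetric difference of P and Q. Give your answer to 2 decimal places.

|P∩Q|: x∈[2,6], y∈[0,2] → 4·2 = 8.
|P △ Q| = |P| + |Q| − 2·|P∩Q| = 28 + 10 − 16 = 22.00.

22.00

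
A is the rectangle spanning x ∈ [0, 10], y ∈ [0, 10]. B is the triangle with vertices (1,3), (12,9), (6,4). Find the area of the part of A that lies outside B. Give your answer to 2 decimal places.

|A| = 100, |A∩B| = 8.9242.
|A ∖ B| = |A| − |A∩B| = 100 − 8.9242 = 91.08.

91.08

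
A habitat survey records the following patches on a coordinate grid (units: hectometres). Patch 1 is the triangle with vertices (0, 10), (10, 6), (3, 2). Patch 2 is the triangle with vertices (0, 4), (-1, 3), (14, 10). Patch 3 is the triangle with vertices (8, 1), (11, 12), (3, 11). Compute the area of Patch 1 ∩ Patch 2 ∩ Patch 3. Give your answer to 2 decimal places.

The intersection is the polygon with vertices (5.487,6.027), (5.353,6.294), (7.241,7.103), (7.538,6.985).
By the shoelace formula its area is 0.57.

0.57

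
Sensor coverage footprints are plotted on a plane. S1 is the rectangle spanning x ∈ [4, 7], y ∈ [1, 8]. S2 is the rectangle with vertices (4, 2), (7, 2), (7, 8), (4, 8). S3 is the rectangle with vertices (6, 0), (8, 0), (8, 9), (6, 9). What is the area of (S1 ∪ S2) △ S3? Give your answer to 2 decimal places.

|S1 ∪ S2| = 21.
|(S1 ∪ S2) ∩ S3| = 7.
|(S1 ∪ S2) △ S3| = 21 + 18 − 14 = 25.00.

25.00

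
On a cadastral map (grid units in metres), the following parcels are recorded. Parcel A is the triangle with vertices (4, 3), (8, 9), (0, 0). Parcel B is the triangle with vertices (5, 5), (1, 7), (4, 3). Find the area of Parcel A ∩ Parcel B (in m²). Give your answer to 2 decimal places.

1.40

The intersection is the polygon with vertices (4.615,5.192), (5,5), (4,3), (3.39,3.814).
By the shoelace formula its area is 1.40.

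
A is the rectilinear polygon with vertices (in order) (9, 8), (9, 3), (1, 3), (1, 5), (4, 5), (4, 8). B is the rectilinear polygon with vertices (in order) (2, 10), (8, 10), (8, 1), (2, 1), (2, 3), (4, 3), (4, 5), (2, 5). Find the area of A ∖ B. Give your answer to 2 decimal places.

11.00

|A| = 31, |A∩B| = 20.
|A ∖ B| = |A| − |A∩B| = 31 − 20 = 11.00.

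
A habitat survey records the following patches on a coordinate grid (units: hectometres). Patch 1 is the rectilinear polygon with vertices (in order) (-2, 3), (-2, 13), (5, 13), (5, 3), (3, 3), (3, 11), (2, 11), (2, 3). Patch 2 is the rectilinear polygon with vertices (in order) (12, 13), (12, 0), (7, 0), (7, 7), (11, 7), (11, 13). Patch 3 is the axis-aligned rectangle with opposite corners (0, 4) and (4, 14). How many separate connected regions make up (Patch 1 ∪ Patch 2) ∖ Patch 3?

3

(Patch 1 ∪ Patch 2) ∖ Patch 3 splits into 3 disjoint pieces (area 22, area 11, area 41).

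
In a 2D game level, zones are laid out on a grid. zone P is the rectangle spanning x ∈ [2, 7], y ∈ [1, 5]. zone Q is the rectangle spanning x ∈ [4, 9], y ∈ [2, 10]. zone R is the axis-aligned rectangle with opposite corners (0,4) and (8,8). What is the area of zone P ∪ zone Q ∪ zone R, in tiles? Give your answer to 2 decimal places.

By inclusion–exclusion:
Individual areas: |zone P| = 20, |zone Q| = 40, |zone R| = 32.
|zone P∩zone Q|: x∈[4,7], y∈[2,5] → 3·3 = 9.
|zone P∩zone R|: x∈[2,7], y∈[4,5] → 5·1 = 5.
|zone Q∩zone R|: x∈[4,8], y∈[4,8] → 4·4 = 16.
|zone P∩zone Q∩zone R| = 3.
|zone P ∪ zone Q ∪ zone R| = 92 − 30 + 3 = 65.00.

65.00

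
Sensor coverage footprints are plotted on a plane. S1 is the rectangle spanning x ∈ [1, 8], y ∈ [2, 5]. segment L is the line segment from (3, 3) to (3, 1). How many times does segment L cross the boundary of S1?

1

The segment meets the boundary at (3,2).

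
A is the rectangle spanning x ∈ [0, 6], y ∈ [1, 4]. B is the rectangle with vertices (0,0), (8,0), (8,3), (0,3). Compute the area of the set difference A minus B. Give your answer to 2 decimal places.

6.00

|A∩B|: x∈[0,6], y∈[1,3] → 6·2 = 12.
|A| = 18.
|A ∖ B| = |A| − |A∩B| = 18 − 12 = 6.00.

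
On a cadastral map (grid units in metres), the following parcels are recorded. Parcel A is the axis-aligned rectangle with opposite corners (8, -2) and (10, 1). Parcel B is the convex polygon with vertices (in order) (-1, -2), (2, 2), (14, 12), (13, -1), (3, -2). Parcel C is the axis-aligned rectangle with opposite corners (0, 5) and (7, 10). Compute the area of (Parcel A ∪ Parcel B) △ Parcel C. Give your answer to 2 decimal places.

|Parcel A ∪ Parcel B| = 102.7.
|(Parcel A ∪ Parcel B) ∩ Parcel C| = 0.8167.
|(Parcel A ∪ Parcel B) △ Parcel C| = 102.7 + 35 − 1.6333 = 136.07.

136.07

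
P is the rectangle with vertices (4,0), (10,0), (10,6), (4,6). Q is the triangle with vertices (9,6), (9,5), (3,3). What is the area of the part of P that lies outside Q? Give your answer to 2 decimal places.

33.08

|P| = 36, |P∩Q| = 2.9167.
|P ∖ Q| = |P| − |P∩Q| = 36 − 2.9167 = 33.08.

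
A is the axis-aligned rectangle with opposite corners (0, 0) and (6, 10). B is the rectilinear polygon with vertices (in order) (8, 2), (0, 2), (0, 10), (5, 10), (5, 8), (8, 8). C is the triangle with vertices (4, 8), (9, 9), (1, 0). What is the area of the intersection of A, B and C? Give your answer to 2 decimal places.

13.01

The intersection is the polygon with vertices (1.75,2), (4,8), (5,8.2), (5,8), (6,8), (6,5.625), (2.778,2).
By the shoelace formula its area is 13.01.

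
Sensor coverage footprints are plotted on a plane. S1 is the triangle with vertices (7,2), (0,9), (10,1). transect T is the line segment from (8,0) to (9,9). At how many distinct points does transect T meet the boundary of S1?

The segment meets the boundary at (8.265,2.388), (8.179,1.607).

2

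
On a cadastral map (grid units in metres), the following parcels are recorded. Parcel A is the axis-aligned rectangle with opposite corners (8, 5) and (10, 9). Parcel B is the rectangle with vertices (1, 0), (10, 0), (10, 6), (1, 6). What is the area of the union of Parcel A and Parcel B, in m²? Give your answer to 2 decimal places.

By inclusion–exclusion:
Individual areas: |Parcel A| = 8, |Parcel B| = 54.
|Parcel A∩Parcel B|: x∈[8,10], y∈[5,6] → 2·1 = 2.
|Parcel A ∪ Parcel B| = 62 − 2 = 60.00.

60.00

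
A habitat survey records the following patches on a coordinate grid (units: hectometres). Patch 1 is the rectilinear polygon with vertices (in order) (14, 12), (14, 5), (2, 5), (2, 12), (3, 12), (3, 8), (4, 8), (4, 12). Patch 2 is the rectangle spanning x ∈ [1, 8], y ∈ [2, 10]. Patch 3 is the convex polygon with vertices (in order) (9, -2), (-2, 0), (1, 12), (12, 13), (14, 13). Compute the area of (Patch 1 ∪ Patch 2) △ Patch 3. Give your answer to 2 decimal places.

78.00

|Patch 1 ∪ Patch 2| = 108.
|(Patch 1 ∪ Patch 2) ∩ Patch 3| = 97.5.
|(Patch 1 ∪ Patch 2) △ Patch 3| = 108 + 165 − 195 = 78.00.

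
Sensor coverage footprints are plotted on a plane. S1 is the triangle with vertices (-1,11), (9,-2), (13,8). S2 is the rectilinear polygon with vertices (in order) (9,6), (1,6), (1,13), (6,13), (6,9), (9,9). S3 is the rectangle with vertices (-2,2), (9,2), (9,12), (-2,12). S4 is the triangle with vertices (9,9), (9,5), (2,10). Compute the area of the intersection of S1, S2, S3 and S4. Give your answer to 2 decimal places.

12.61

The intersection is the polygon with vertices (6,9), (8.333,9), (9,8.857), (9,6), (7.6,6), (2,10), (6,9.429).
By the shoelace formula its area is 12.61.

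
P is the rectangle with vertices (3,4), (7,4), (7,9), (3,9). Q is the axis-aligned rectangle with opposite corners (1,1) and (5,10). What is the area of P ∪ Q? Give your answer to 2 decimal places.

By inclusion–exclusion:
Individual areas: |P| = 20, |Q| = 36.
|P∩Q|: x∈[3,5], y∈[4,9] → 2·5 = 10.
|P ∪ Q| = 56 − 10 = 46.00.

46.00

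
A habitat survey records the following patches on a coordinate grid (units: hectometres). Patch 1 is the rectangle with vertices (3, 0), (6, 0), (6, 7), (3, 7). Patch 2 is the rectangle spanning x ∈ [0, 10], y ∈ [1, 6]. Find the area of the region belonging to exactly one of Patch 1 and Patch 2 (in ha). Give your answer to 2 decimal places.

41.00

|Patch 1∩Patch 2|: x∈[3,6], y∈[1,6] → 3·5 = 15.
|Patch 1 △ Patch 2| = |Patch 1| + |Patch 2| − 2·|Patch 1∩Patch 2| = 21 + 50 − 30 = 41.00.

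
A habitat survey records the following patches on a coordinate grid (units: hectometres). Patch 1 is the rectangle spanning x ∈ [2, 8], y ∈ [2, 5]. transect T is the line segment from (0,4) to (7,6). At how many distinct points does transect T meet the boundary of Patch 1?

The segment meets the boundary at (3.5,5), (2,4.571).

2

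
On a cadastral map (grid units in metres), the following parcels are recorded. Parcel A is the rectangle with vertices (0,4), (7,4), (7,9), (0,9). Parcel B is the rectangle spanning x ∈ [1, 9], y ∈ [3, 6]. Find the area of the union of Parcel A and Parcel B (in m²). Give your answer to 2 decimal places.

By inclusion–exclusion:
Individual areas: |Parcel A| = 35, |Parcel B| = 24.
|Parcel A∩Parcel B|: x∈[1,7], y∈[4,6] → 6·2 = 12.
|Parcel A ∪ Parcel B| = 59 − 12 = 47.00.

47.00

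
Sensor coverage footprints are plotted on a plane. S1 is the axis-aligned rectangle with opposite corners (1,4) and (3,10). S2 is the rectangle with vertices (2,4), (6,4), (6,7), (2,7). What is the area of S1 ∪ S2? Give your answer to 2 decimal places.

21.00

By inclusion–exclusion:
Individual areas: |S1| = 12, |S2| = 12.
|S1∩S2|: x∈[2,3], y∈[4,7] → 1·3 = 3.
|S1 ∪ S2| = 24 − 3 = 21.00.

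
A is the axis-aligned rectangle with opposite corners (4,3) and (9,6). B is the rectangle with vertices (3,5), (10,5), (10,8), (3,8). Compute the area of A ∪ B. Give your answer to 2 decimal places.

31.00

By inclusion–exclusion:
Individual areas: |A| = 15, |B| = 21.
|A∩B|: x∈[4,9], y∈[5,6] → 5·1 = 5.
|A ∪ B| = 36 − 5 = 31.00.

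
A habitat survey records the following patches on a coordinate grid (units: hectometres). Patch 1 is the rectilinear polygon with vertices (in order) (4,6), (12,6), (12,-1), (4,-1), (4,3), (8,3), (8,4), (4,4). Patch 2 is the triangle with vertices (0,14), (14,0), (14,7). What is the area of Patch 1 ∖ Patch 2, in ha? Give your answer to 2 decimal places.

44.00

|Patch 1| = 52, |Patch 1∩Patch 2| = 8.
|Patch 1 ∖ Patch 2| = |Patch 1| − |Patch 1∩Patch 2| = 52 − 8 = 44.00.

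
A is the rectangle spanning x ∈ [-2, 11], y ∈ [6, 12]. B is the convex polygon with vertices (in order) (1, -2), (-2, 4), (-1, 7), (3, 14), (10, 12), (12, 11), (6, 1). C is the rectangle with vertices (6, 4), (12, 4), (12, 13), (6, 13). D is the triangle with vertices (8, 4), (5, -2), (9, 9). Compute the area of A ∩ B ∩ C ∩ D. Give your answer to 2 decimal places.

0.74

The intersection is the polygon with vertices (7.909,6), (9,9), (8.4,6).
By the shoelace formula its area is 0.74.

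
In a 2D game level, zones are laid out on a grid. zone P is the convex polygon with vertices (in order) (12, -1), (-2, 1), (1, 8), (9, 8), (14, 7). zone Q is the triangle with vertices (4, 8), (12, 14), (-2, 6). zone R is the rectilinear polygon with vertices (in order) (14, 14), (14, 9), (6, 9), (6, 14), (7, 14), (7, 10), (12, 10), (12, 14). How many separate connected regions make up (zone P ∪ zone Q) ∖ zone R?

2

(zone P ∪ zone Q) ∖ zone R splits into 2 disjoint pieces (area 114.1303, area 2.2321).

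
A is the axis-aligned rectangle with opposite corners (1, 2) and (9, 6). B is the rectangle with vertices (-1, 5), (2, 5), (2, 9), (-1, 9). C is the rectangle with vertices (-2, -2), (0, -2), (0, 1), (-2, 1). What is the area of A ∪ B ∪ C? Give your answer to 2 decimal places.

By inclusion–exclusion:
Individual areas: |A| = 32, |B| = 12, |C| = 6.
|A∩B|: x∈[1,2], y∈[5,6] → 1·1 = 1.
|A∩C| = 0 (no overlap).
|B∩C| = 0 (no overlap).
|A∩B∩C| = 0.
|A ∪ B ∪ C| = 50 − 1 + 0 = 49.00.

49.00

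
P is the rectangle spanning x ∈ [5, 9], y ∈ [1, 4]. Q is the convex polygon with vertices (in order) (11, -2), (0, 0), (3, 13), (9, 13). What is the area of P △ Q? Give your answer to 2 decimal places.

107.50

|P| = 12, |Q| = 119.5, |P∩Q| = 12.
|P △ Q| = |P| + |Q| − 2·|P∩Q| = 12 + 119.5 − 24 = 107.50.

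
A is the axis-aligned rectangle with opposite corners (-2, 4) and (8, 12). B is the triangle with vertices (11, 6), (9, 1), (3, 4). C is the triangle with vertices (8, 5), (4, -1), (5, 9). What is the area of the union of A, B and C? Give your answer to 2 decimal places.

By inclusion–exclusion:
Individual areas: |A| = 80, |B| = 18, |C| = 17.
|A∩B| = 3.125.
|A∩C| = 9.9167.
|B∩C| = 5.4686.
|A∩B∩C| = 2.4835.
|A ∪ B ∪ C| = 115 − 18.5103 + 2.4835 = 98.97.

98.97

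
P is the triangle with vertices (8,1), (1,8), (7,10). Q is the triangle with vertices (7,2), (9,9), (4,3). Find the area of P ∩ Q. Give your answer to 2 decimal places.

6.80

The intersection is the polygon with vertices (4.909,4.091), (7.333,7), (7.64,4.24), (7,2).
By the shoelace formula its area is 6.80.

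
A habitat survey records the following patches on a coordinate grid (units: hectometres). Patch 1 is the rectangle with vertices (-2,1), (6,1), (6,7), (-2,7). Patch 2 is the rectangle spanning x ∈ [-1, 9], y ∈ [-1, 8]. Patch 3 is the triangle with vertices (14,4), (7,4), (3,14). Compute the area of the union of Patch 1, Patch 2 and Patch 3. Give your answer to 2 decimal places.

By inclusion–exclusion:
Individual areas: |Patch 1| = 48, |Patch 2| = 90, |Patch 3| = 35.
|Patch 1∩Patch 2|: x∈[-1,6], y∈[1,7] → 7·6 = 42.
|Patch 1∩Patch 3| = 0.05.
|Patch 2∩Patch 3| = 11.2.
|Patch 1∩Patch 2∩Patch 3| = 0.05.
|Patch 1 ∪ Patch 2 ∪ Patch 3| = 173 − 53.25 + 0.05 = 119.80.

119.80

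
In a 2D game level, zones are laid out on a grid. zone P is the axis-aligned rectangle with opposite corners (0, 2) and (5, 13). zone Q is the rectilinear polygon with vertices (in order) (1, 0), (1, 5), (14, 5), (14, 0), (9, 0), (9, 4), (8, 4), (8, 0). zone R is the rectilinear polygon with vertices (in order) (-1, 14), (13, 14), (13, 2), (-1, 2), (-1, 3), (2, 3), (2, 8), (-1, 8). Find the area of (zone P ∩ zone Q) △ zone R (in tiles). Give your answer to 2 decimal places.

|zone P ∩ zone Q| = 12.
|(zone P ∩ zone Q) ∩ zone R| = 10.
|(zone P ∩ zone Q) △ zone R| = 12 + 153 − 20 = 145.00.

145.00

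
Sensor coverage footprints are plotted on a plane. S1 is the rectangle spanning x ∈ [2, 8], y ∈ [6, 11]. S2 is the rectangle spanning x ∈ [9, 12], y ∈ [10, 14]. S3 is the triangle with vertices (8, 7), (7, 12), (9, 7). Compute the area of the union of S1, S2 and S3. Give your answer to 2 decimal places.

By inclusion–exclusion:
Individual areas: |S1| = 30, |S2| = 12, |S3| = 2.5.
|S1∩S2| = 0 (no overlap).
|S1∩S3| = 1.15.
|S2∩S3| = 0.
|S1∩S2∩S3| = 0.
|S1 ∪ S2 ∪ S3| = 44.5 − 1.15 + 0 = 43.35.

43.35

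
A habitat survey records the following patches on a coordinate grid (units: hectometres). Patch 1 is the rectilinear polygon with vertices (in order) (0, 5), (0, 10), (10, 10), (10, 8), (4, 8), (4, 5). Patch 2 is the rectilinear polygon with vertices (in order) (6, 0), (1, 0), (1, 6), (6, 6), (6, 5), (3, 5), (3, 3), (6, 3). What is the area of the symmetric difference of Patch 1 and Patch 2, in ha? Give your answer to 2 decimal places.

|Patch 1| = 32, |Patch 2| = 24, |Patch 1∩Patch 2| = 3.
|Patch 1 △ Patch 2| = |Patch 1| + |Patch 2| − 2·|Patch 1∩Patch 2| = 32 + 24 − 6 = 50.00.

50.00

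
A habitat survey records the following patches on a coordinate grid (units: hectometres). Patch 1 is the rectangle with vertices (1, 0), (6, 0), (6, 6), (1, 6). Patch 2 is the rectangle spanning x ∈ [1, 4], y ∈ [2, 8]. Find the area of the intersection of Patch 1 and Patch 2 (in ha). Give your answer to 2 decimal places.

12.00

|Patch 1∩Patch 2|: x∈[1,4], y∈[2,6] → 3·4 = 12.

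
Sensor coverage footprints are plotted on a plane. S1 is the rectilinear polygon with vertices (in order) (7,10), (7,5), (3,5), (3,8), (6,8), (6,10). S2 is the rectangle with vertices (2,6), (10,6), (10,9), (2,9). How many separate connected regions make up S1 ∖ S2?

2

S1 ∖ S2 splits into 2 disjoint pieces (area 1, area 4).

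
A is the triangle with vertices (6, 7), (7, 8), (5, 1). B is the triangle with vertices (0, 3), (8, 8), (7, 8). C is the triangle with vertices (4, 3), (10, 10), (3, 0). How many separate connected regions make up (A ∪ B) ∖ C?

2

(A ∪ B) ∖ C splits into 2 disjoint pieces (area 0.4553, area 3.5132).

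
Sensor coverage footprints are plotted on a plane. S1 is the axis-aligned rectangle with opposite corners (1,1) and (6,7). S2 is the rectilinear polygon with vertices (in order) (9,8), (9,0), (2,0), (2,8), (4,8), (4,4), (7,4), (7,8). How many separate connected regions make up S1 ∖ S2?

S1 ∖ S2 splits into 2 disjoint pieces (area 6, area 6).

2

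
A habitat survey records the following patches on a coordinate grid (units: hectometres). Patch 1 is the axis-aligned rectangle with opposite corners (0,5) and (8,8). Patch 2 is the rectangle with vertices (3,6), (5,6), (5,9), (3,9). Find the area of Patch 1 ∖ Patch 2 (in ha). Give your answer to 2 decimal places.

|Patch 1∩Patch 2|: x∈[3,5], y∈[6,8] → 2·2 = 4.
|Patch 1| = 24.
|Patch 1 ∖ Patch 2| = |Patch 1| − |Patch 1∩Patch 2| = 24 − 4 = 20.00.

20.00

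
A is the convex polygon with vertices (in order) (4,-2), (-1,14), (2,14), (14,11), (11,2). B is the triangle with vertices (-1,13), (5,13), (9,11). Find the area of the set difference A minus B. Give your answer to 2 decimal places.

|A| = 142.5, |A∩B| = 5.9896.
|A ∖ B| = |A| − |A∩B| = 142.5 − 5.9896 = 136.51.

136.51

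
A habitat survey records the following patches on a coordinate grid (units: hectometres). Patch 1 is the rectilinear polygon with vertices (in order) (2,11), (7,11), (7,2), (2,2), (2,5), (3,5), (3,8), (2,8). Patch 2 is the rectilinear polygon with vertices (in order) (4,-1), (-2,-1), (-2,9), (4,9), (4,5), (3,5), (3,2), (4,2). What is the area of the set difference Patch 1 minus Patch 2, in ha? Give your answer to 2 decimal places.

34.00

|Patch 1| = 42, |Patch 1∩Patch 2| = 8.
|Patch 1 ∖ Patch 2| = |Patch 1| − |Patch 1∩Patch 2| = 42 − 8 = 34.00.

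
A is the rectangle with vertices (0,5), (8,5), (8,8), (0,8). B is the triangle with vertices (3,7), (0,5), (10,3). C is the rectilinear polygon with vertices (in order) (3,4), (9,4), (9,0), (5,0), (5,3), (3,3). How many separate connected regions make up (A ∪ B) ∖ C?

2

(A ∪ B) ∖ C splits into 2 disjoint pieces (area 28.875, area 0.1857).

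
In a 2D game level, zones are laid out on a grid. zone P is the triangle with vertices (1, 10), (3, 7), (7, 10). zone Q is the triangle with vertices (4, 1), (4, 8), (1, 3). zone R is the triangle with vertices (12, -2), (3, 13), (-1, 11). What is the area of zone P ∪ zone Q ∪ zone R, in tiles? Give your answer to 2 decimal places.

50.00

By inclusion–exclusion:
Individual areas: |zone P| = 9, |zone Q| = 10.5, |zone R| = 39.
|zone P∩zone Q| = 0.0341.
|zone P∩zone R| = 7.7483.
|zone Q∩zone R| = 0.75.
|zone P∩zone Q∩zone R| = 0.0341.
|zone P ∪ zone Q ∪ zone R| = 58.5 − 8.5324 + 0.0341 = 50.00.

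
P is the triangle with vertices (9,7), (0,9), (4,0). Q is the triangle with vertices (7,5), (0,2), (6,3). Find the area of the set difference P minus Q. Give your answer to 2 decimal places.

31.99

|P| = 36.5, |P∩Q| = 4.5087.
|P ∖ Q| = |P| − |P∩Q| = 36.5 − 4.5087 = 31.99.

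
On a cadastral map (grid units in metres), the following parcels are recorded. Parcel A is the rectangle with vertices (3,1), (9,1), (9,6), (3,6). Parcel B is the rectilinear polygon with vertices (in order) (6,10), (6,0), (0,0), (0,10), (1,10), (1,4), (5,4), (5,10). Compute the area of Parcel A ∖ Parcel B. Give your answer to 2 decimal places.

19.00

|Parcel A| = 30, |Parcel A∩Parcel B| = 11.
|Parcel A ∖ Parcel B| = |Parcel A| − |Parcel A∩Parcel B| = 30 − 11 = 19.00.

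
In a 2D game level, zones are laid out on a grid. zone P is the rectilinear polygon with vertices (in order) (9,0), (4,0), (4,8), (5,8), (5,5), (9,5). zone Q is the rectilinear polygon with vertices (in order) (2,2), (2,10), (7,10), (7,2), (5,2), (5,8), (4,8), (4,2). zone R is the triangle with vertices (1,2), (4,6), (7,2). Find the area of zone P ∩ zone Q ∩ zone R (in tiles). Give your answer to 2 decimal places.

2.67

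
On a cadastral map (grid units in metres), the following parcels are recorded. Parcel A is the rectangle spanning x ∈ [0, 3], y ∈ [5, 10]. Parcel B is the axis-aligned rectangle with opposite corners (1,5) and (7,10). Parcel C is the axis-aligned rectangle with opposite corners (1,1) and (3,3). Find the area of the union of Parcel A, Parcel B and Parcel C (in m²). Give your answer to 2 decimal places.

By inclusion–exclusion:
Individual areas: |Parcel A| = 15, |Parcel B| = 30, |Parcel C| = 4.
|Parcel A∩Parcel B|: x∈[1,3], y∈[5,10] → 2·5 = 10.
|Parcel A∩Parcel C| = 0 (no overlap).
|Parcel B∩Parcel C| = 0 (no overlap).
|Parcel A∩Parcel B∩Parcel C| = 0.
|Parcel A ∪ Parcel B ∪ Parcel C| = 49 − 10 + 0 = 39.00.

39.00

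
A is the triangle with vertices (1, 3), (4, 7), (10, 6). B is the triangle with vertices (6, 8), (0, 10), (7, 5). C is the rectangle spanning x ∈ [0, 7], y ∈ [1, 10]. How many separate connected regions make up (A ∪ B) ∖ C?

1

(A ∪ B) ∖ C is a single connected region.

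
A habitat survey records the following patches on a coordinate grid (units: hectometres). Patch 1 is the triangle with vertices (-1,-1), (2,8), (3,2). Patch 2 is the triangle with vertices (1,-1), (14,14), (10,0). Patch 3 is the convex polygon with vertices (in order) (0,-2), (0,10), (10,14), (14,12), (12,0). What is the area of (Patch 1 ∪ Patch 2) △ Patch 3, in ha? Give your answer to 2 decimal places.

|Patch 1 ∪ Patch 2| = 74.5.
|(Patch 1 ∪ Patch 2) ∩ Patch 3| = 72.6657.
|(Patch 1 ∪ Patch 2) △ Patch 3| = 74.5 + 172 − 145.3314 = 101.17.

101.17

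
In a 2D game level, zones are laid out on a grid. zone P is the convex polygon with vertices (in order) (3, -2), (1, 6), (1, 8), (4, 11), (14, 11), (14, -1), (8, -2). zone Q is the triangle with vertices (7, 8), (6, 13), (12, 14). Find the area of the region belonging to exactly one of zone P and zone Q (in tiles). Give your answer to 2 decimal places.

159.70

|zone P| = 153.5, |zone Q| = 15.5, |zone P∩zone Q| = 4.65.
|zone P △ zone Q| = |zone P| + |zone Q| − 2·|zone P∩zone Q| = 153.5 + 15.5 − 9.3 = 159.70.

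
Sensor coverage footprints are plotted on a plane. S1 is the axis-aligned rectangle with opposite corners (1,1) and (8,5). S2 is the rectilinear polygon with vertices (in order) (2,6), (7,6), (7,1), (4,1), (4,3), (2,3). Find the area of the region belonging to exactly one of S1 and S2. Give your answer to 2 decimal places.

|S1| = 28, |S2| = 21, |S1∩S2| = 16.
|S1 △ S2| = |S1| + |S2| − 2·|S1∩S2| = 28 + 21 − 32 = 17.00.

17.00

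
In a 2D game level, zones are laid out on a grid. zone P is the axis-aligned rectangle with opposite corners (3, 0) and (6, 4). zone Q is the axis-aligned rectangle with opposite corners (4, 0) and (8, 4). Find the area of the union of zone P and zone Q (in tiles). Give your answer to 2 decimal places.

20.00

By inclusion–exclusion:
Individual areas: |zone P| = 12, |zone Q| = 16.
|zone P∩zone Q|: x∈[4,6], y∈[0,4] → 2·4 = 8.
|zone P ∪ zone Q| = 28 − 8 = 20.00.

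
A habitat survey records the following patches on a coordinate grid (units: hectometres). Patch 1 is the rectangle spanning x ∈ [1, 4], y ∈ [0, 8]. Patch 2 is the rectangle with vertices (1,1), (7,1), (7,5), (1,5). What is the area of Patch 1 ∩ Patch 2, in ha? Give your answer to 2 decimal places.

|Patch 1∩Patch 2|: x∈[1,4], y∈[1,5] → 3·4 = 12.

12.00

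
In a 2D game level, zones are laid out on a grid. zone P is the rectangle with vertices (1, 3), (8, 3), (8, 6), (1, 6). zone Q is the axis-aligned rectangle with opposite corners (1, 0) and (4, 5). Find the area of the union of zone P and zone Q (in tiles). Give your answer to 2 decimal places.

30.00

By inclusion–exclusion:
Individual areas: |zone P| = 21, |zone Q| = 15.
|zone P∩zone Q|: x∈[1,4], y∈[3,5] → 3·2 = 6.
|zone P ∪ zone Q| = 36 − 6 = 30.00.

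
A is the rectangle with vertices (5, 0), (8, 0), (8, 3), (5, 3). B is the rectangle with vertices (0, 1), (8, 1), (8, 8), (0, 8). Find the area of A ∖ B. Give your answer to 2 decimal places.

|A∩B|: x∈[5,8], y∈[1,3] → 3·2 = 6.
|A| = 9.
|A ∖ B| = |A| − |A∩B| = 9 − 6 = 3.00.

3.00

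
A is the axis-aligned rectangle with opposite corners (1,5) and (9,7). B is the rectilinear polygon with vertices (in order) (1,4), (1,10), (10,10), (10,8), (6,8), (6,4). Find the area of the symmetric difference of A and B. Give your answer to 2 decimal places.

|A| = 16, |B| = 38, |A∩B| = 10.
|A △ B| = |A| + |B| − 2·|A∩B| = 16 + 38 − 20 = 34.00.

34.00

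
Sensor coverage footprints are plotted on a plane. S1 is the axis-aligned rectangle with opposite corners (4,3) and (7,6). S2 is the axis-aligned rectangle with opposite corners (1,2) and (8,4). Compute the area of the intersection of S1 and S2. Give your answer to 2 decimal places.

|S1∩S2|: x∈[4,7], y∈[3,4] → 3·1 = 3.

3.00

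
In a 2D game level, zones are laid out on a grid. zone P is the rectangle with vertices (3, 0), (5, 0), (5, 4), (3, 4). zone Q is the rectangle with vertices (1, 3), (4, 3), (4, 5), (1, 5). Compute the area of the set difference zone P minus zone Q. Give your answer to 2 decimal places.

|zone P∩zone Q|: x∈[3,4], y∈[3,4] → 1·1 = 1.
|zone P| = 8.
|zone P ∖ zone Q| = |zone P| − |zone P∩zone Q| = 8 − 1 = 7.00.

7.00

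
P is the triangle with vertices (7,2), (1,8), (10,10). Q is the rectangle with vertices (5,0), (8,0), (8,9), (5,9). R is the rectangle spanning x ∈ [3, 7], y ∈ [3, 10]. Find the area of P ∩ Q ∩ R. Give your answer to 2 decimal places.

11.47

The intersection is the polygon with vertices (5,8.889), (5.5,9), (7,9), (7,3), (6,3), (5,4).
By the shoelace formula its area is 11.47.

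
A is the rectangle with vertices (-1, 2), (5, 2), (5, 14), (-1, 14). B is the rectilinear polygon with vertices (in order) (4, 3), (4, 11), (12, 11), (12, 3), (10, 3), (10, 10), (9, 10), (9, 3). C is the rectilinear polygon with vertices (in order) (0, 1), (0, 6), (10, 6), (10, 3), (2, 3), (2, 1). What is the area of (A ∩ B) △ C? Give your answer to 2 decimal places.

|A ∩ B| = 8.
|(A ∩ B) ∩ C| = 3.
|(A ∩ B) △ C| = 8 + 34 − 6 = 36.00.

36.00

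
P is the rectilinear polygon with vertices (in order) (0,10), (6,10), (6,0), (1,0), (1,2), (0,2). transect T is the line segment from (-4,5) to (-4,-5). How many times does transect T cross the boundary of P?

0

The segment lies entirely outside P and never meets its boundary.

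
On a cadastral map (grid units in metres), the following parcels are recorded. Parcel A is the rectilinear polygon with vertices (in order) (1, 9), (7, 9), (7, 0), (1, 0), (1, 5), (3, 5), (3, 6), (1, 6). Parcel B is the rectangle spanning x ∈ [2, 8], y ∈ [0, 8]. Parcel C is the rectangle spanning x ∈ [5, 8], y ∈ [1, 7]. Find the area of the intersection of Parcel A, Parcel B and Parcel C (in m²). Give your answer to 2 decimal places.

12.00

The intersection is the polygon with vertices (7,1), (5,1), (5,7), (7,7).
By the shoelace formula its area is 12.00.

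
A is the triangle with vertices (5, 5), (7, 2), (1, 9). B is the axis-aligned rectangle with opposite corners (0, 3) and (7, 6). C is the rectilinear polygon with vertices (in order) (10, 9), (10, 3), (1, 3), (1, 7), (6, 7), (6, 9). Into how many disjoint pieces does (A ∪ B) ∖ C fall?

(A ∪ B) ∖ C splits into 3 disjoint pieces (area 0.0952, area 3, area 0.2857).

3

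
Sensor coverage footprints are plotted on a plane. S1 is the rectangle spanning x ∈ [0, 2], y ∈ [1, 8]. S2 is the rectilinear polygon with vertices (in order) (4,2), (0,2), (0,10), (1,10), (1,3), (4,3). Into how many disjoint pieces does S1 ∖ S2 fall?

2

S1 ∖ S2 splits into 2 disjoint pieces (area 2, area 5).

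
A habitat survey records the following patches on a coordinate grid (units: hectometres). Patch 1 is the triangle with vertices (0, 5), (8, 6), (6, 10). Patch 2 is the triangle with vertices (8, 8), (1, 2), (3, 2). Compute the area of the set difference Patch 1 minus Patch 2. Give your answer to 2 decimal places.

|Patch 1| = 17, |Patch 1∩Patch 2| = 0.7962.
|Patch 1 ∖ Patch 2| = |Patch 1| − |Patch 1∩Patch 2| = 17 − 0.7962 = 16.20.

16.20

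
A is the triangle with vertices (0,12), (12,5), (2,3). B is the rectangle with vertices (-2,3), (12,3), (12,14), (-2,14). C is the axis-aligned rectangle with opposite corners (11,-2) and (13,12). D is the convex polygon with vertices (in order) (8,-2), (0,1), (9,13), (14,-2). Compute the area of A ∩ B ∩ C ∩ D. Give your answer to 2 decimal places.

0.34

The intersection is the polygon with vertices (11,5.583), (11.586,5.241), (11.688,4.938), (11,4.8).
By the shoelace formula its area is 0.34.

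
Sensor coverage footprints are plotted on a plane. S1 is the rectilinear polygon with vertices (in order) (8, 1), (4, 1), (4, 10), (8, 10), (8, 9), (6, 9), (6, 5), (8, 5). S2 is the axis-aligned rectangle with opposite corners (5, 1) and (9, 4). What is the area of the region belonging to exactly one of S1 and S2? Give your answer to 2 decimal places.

22.00

|S1| = 28, |S2| = 12, |S1∩S2| = 9.
|S1 △ S2| = |S1| + |S2| − 2·|S1∩S2| = 28 + 12 − 18 = 22.00.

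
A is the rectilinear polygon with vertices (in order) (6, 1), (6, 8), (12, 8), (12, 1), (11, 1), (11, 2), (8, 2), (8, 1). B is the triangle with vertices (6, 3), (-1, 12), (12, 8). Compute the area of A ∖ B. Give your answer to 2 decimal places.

24.00

|A| = 39, |A∩B| = 15.
|A ∖ B| = |A| − |A∩B| = 39 − 15 = 24.00.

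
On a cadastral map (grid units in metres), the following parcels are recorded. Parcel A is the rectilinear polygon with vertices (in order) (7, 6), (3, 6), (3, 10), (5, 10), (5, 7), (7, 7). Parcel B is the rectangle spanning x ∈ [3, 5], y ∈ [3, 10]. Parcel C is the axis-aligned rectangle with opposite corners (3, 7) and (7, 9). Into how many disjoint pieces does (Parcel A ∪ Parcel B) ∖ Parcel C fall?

(Parcel A ∪ Parcel B) ∖ Parcel C splits into 2 disjoint pieces (area 10, area 2).

2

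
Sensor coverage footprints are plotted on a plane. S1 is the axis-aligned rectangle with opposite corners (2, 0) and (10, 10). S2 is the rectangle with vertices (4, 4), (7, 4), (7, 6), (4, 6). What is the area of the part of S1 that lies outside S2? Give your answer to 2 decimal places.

74.00

|S1∩S2|: x∈[4,7], y∈[4,6] → 3·2 = 6.
|S1| = 80.
|S1 ∖ S2| = |S1| − |S1∩S2| = 80 − 6 = 74.00.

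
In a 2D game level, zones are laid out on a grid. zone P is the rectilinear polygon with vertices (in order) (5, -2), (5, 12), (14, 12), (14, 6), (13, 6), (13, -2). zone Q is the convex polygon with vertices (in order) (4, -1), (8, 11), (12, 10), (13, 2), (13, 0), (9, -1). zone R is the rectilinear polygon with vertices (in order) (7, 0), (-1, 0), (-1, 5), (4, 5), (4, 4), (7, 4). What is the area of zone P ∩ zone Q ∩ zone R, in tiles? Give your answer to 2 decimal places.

7.33

The intersection is the polygon with vertices (5.667,4), (7,4), (7,0), (5,0), (5,2).
By the shoelace formula its area is 7.33.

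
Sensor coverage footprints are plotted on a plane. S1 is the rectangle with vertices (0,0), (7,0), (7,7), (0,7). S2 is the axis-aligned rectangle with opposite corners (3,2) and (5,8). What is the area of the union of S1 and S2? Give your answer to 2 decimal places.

51.00

By inclusion–exclusion:
Individual areas: |S1| = 49, |S2| = 12.
|S1∩S2|: x∈[3,5], y∈[2,7] → 2·5 = 10.
|S1 ∪ S2| = 61 − 10 = 51.00.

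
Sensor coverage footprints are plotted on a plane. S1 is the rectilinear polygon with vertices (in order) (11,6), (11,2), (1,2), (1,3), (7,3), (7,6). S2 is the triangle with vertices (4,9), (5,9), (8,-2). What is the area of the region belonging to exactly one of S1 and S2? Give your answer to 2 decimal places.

|S1| = 22, |S2| = 5.5, |S1∩S2| = 0.4091.
|S1 △ S2| = |S1| + |S2| − 2·|S1∩S2| = 22 + 5.5 − 0.8182 = 26.68.

26.68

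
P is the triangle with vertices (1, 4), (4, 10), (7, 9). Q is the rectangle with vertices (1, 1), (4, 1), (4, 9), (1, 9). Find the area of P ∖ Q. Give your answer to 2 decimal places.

|P| = 10.5, |P∩Q| = 5.
|P ∖ Q| = |P| − |P∩Q| = 10.5 − 5 = 5.50.

5.50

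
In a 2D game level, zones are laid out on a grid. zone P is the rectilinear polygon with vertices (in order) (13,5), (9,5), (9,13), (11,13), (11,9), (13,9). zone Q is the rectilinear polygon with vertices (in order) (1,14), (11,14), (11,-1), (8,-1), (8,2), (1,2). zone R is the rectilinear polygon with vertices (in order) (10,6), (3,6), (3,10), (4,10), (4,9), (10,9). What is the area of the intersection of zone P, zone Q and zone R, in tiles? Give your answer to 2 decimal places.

3.00

The intersection is the polygon with vertices (9,9), (10,9), (10,6), (9,6).
By the shoelace formula its area is 3.00.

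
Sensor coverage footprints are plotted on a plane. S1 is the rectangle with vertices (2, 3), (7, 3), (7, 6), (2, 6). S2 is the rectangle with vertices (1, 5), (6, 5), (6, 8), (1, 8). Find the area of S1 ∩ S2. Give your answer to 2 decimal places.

|S1∩S2|: x∈[2,6], y∈[5,6] → 4·1 = 4.

4.00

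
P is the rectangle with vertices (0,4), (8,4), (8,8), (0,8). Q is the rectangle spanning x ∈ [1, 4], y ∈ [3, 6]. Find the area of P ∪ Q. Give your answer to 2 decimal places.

35.00

By inclusion–exclusion:
Individual areas: |P| = 32, |Q| = 9.
|P∩Q|: x∈[1,4], y∈[4,6] → 3·2 = 6.
|P ∪ Q| = 41 − 6 = 35.00.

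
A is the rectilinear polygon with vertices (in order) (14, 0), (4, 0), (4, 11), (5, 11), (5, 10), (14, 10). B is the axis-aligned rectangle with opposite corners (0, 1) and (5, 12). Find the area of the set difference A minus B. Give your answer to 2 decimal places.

91.00

|A| = 101, |A∩B| = 10.
|A ∖ B| = |A| − |A∩B| = 101 − 10 = 91.00.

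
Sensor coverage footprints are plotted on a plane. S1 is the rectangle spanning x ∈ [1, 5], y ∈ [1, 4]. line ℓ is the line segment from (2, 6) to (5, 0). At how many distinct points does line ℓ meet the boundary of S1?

2

The segment meets the boundary at (4.5,1), (3,4).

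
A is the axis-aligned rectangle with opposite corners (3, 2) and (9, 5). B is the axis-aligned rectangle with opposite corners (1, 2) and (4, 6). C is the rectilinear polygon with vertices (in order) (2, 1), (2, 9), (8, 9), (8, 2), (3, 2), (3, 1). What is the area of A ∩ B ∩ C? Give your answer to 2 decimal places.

3.00

The intersection is the polygon with vertices (4,5), (4,2), (3,2), (3,5).
By the shoelace formula its area is 3.00.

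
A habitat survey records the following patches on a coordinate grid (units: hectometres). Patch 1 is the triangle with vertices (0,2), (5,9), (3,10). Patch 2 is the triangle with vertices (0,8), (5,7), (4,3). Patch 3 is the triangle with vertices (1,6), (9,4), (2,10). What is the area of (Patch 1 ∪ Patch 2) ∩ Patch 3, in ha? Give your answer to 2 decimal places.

9.09

|Patch 1 ∪ Patch 2| = 17.2258.
|(Patch 1 ∪ Patch 2) ∩ Patch 3| = 9.09.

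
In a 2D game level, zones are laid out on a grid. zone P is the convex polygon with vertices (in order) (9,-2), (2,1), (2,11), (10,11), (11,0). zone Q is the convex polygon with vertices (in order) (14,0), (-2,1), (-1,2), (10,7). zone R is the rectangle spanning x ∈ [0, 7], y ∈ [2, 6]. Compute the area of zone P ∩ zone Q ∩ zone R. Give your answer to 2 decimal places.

12.50

The intersection is the polygon with vertices (2,3.364), (7,5.636), (7,2), (2,2).
By the shoelace formula its area is 12.50.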